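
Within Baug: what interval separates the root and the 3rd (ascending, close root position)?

major third

The chord tones of B augmented are B-D♯-F𝄪.
So we need the interval from B up to D♯.
Counting 3 letters and 4 half steps from B gives a major third.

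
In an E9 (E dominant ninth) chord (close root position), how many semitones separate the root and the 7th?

10

Spelling the chord: E–G#–B–D–F#.
E to D is a minor seventh: 10 semitones.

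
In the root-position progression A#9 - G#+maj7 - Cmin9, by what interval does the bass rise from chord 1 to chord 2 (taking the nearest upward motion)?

The roots are A# and G#.
7 letter names make it a seventh; at 10 semitones (a half step narrower than major) the quality is minor.

minor 7th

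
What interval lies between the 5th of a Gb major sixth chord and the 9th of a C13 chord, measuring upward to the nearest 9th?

augmented unison

Gb major sixth has Db as its 5th, and C13 has D as its 9th.
Db up to D is 1 semitone, a half step wider than a perfect unison, so the interval is augmented.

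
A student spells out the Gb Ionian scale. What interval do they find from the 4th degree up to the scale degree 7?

Gb major: Gb Ab Bb Cb Db Eb F.
So we need the interval from Cb up to F.
Cb up to F is 6 semitones, a half step wider than a perfect fourth, so the interval is augmented.

augmented fourth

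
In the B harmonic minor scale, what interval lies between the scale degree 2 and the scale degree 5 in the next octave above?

The scale runs B C♯ D E F♯ G A♯.
So we need the interval from C♯ up to F♯.
C♯ up to F♯ spans 11 letter names and 17 semitones — a perfect eleventh.

perfect eleventh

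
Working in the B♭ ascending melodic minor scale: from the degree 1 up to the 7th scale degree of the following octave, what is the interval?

B♭ melodic minor: B♭ C D♭ E♭ F G A.
So we need the interval from B♭ up to A.
Counting 14 letters and 23 half steps from B♭ gives a major fourteenth.

major fourteenth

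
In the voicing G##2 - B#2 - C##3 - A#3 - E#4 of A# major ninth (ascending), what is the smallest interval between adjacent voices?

Adjacent intervals: G##2→B#2 = minor third; B#2→C##3 = major second; C##3→A#3 = minor sixth; A#3→E#4 = perfect fifth.
The smallest is B#2 to C##3, a major second (2 semitones).

M2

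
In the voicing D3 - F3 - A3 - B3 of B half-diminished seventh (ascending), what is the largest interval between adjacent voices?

major third

Adjacent intervals: D3→F3 = minor third; F3→A3 = major third; A3→B3 = major second.
The largest is F3 to A3, a major third (4 semitones).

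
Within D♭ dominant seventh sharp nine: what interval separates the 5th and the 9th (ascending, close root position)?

augmented fifth

The chord tones of D♭ dominant seventh sharp nine are D♭–F–A♭–C♭–E.
The 5th is A♭ and the 9th is E.
5 letter names make it a fifth; at 8 semitones (a half step wider than perfect) the quality is augmented.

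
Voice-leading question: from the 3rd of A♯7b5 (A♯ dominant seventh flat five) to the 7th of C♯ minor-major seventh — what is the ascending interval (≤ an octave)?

The 3rd of A♯7b5 (A♯ dominant seventh flat five) is C𝄪; the 7th of C♯ minor-major seventh is B♯.
C𝄪 up to B♯ is 10 semitones, a half step narrower than a major seventh, so the interval is minor.

minor seventh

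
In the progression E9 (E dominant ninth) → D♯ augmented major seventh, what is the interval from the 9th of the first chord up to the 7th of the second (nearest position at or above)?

E9 (E dominant ninth) has F♯ as its 9th, and D♯ augmented major seventh has C𝄪 as its 7th.
5 letter names make it a fifth; at 8 semitones (a half step wider than perfect) the quality is augmented.

augmented fifth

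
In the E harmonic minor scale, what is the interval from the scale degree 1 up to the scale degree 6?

E harmonic minor: E F# G A B C D#.
So we need the interval from E up to C.
E up to C is 8 semitones, a half step narrower than a major sixth, so the interval is minor.

m6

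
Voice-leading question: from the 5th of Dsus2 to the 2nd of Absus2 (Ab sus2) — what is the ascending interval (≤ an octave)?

minor 2nd

The 5th of Dsus2 is A; the 2nd of Absus2 (Ab sus2) is Bb.
From A to Bb: 1 semitone over a second = minor.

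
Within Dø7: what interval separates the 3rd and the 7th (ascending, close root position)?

D half-diminished seventh: D–F–A♭–C.
That puts F below C.
From F to C is 7 semitones, exactly the perfect fifth.

P5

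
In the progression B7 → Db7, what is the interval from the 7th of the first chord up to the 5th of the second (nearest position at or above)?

B7 has A as its 7th, and Db7 has Ab as its 5th.
8 letter names make it an octave; at 11 semitones (a half step narrower than perfect) the quality is diminished.

diminished octave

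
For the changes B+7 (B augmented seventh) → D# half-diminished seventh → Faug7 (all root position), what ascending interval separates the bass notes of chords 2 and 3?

The roots are D# and F.
From D# to F: 2 semitones over a third = diminished.

diminished third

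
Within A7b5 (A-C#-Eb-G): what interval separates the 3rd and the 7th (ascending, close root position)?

3rd = C#; 7th = G.
C# up to G is 6 semitones, a half step narrower than a perfect fifth, so the interval is diminished.
That tritone between 3rd and 7th is what gives the dominant seventh its pull toward resolution.

diminished 5th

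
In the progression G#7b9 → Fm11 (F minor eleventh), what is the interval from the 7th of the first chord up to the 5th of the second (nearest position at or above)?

The 7th of G#7b9 is F#; the 5th of Fm11 (F minor eleventh) is C.
From F# to C: 6 semitones over a fifth = diminished.

diminished fifth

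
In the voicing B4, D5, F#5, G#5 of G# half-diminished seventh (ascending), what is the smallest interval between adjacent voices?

Adjacent intervals: B4→D5 = minor third; D5→F#5 = major third; F#5→G#5 = major second.
The smallest is F#5 to G#5, a major second (2 semitones).

major second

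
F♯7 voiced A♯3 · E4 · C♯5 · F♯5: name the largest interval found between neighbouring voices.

Adjacent intervals: A♯3→E4 = diminished fifth; E4→C♯5 = major sixth; C♯5→F♯5 = perfect fourth.
The largest is E4 to C♯5, a major sixth (9 semitones).

M6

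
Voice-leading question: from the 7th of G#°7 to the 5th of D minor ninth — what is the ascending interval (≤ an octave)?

major 3rd

G#°7 has F as its 7th, and D minor ninth has A as its 5th.
From F to A is 4 semitones, exactly the major third.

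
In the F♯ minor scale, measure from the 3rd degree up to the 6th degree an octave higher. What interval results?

F♯ natural minor: F♯ G♯ A B C♯ D E.
That puts A below D.
A up to D spans 11 letter names and 17 semitones — a perfect eleventh.

perfect eleventh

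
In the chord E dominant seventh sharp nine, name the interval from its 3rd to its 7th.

diminished 5th

Spelling the chord: E, G#, B, D, F##.
So we need the interval from G# up to D.
From G# to D: 6 semitones over a fifth = diminished.
That tritone between 3rd and 7th is what gives the dominant seventh its pull toward resolution.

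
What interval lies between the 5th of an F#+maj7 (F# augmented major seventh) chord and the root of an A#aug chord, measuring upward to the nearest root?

minor sixth

The 5th of F#+maj7 (F# augmented major seventh) is C##; the root of A#aug is A#.
C## up to A# is 8 semitones, a half step narrower than a major sixth, so the interval is minor.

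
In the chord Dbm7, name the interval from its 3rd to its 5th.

major third

Db minor seventh is spelled Db Fb Ab Cb.
So we need the interval from Fb up to Ab.
From Fb to Ab is 4 semitones, exactly the major third.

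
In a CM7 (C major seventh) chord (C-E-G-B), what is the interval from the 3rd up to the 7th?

perfect fifth

That puts E below B.
From E to B is 7 semitones, exactly the perfect fifth.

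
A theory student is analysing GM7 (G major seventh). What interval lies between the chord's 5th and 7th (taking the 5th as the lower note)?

Gmaj7 is spelled G, B, D, F#.
The 5th is D and the 7th is F#.
D up to F# spans 3 letter names and 4 semitones — a major third.

major 3rd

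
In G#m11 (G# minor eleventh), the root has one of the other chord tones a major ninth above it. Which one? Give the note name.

The chord tones of G# minor eleventh are G# B D# F# A# C#.
The root is G#. A major ninth above G# is A#.
A# is the chord's 9th.

A#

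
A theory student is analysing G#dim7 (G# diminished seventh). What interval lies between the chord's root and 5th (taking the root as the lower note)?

G#°7 (G# diminished seventh) is spelled G# B D F.
That puts G# below D.
5 letter names make it a fifth; at 6 semitones (a half step narrower than perfect) the quality is diminished.

diminished 5th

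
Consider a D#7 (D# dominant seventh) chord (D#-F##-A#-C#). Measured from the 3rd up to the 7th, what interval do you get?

diminished fifth

So we need the interval from F## up to C#.
F## up to C# is 6 semitones, a half step narrower than a perfect fifth, so the interval is diminished.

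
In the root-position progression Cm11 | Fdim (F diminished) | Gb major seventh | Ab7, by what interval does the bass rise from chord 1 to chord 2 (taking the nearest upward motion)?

perfect fourth

The roots are C and F.
From C to F is 5 semitones, exactly the perfect fourth.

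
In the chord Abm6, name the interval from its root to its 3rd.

Ab minor sixth: Ab-Cb-Eb-F.
Root = Ab; 3rd = Cb.
3 letter names make it a third; at 3 semitones (a half step narrower than major) the quality is minor.

minor 3rd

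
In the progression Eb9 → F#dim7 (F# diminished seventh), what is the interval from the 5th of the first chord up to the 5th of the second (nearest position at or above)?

The 5th of Eb9 is Bb; the 5th of F#dim7 (F# diminished seventh) is C.
From Bb to C is 2 semitones, exactly the major second.

major second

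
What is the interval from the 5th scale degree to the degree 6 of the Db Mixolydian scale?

Db mixolydian: Db Eb F Gb Ab Bb Cb.
That puts Ab below Bb.
From Ab to Bb is 2 semitones, exactly the major second.

major second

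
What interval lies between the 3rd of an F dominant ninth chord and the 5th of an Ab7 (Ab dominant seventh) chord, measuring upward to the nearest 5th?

The 3rd of F dominant ninth is A; the 5th of Ab7 (Ab dominant seventh) is Eb.
A up to Eb is 6 semitones, a half step narrower than a perfect fifth, so the interval is diminished.

diminished fifth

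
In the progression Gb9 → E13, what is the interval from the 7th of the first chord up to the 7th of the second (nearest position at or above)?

A6

Gb9 has Fb as its 7th, and E13 has D as its 7th.
Fb up to D is 10 semitones, a half step wider than a major sixth, so the interval is augmented.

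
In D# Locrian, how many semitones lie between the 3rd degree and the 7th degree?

7

The scale is D# E F# G# A B C#.
F# up to C# is a perfect fifth — 7 semitones.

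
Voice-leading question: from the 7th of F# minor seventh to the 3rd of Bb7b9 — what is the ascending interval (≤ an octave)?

The 7th of F# minor seventh is E; the 3rd of Bb7b9 is D.
From E to D: 10 semitones over a seventh = minor.

minor 7th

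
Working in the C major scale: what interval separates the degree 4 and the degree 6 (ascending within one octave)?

major 3rd

The scale runs C D E F G A B.
Degree 4 = F; scale degree 6 = A.
Counting 3 letters and 4 half steps from F gives a major third.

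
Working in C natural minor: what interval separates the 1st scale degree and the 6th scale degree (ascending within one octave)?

The scale runs C D Eb F G Ab Bb.
So we need the interval from C up to Ab.
From C to Ab: 8 semitones over a sixth = minor.

minor sixth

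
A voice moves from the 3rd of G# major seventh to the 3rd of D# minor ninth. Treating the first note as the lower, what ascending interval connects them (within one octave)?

diminished fifth

G# major seventh has B# as its 3rd, and D# minor ninth has F# as its 3rd.
5 letter names make it a fifth; at 6 semitones (a half step narrower than perfect) the quality is diminished.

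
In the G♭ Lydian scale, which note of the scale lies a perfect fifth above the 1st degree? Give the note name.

The scale is G♭ A♭ B♭ C D♭ E♭ F.
The 1st degree is G♭; a perfect fifth above that is D♭ — scale degree 5.

Db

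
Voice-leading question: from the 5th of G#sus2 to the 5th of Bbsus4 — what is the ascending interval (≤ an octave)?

diminished third

G#sus2 has D# as its 5th, and Bbsus4 has F as its 5th.
From D# to F: 2 semitones over a third = diminished.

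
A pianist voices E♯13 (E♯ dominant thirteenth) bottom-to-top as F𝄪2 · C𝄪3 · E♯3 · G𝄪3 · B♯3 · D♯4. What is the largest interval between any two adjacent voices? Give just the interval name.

perfect fifth

Adjacent intervals: F𝄪2→C𝄪3 = perfect fifth; C𝄪3→E♯3 = minor third; E♯3→G𝄪3 = major third; G𝄪3→B♯3 = minor third; B♯3→D♯4 = minor third.
The largest is F𝄪2 to C𝄪3, a perfect fifth (7 semitones).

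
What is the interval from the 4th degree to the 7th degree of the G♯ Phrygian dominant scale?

P4

The scale runs G♯ A B♯ C♯ D♯ E F♯.
So we need the interval from C♯ up to F♯.
Counting 4 letters and 5 half steps from C♯ gives a perfect fourth.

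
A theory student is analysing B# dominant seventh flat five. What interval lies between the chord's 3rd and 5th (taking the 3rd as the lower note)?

diminished third

The chord tones of B# dominant seventh flat five are B# D## F# A#.
3rd = D##; 5th = F#.
D## up to F# is 2 semitones, a whole step narrower than a major third, so the interval is diminished.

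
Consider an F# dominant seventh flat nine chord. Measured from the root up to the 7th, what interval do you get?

F#7b9 is spelled F#, A#, C#, E, G.
Root = F#; 7th = E.
F# up to E is 10 semitones, a half step narrower than a major seventh, so the interval is minor.

minor seventh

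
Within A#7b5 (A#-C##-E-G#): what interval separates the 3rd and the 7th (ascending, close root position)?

diminished 5th

So we need the interval from C## up to G#.
5 letter names make it a fifth; at 6 semitones (a half step narrower than perfect) the quality is diminished.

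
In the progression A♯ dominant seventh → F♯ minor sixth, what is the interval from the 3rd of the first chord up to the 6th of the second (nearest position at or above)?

minor second

A♯ dominant seventh has C𝄪 as its 3rd, and F♯ minor sixth has D♯ as its 6th.
C𝄪 up to D♯ is 1 semitone, a half step narrower than a major second, so the interval is minor.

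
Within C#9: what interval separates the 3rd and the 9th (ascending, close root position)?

C#9 (C# dominant ninth): C#–E#–G#–B–D#.
The 3rd is E# and the 9th is D#.
E# up to D# is 10 semitones, a half step narrower than a major seventh, so the interval is minor.

minor seventh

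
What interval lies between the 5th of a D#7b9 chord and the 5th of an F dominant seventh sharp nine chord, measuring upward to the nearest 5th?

diminished 3rd

The 5th of D#7b9 is A#; the 5th of F dominant seventh sharp nine is C.
A# up to C is 2 semitones, a whole step narrower than a major third, so the interval is diminished.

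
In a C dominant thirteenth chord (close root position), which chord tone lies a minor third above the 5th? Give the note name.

Bb

C13 (C dominant thirteenth): C–E–G–Bb–D–A.
The 5th is G. A minor third above G is Bb.
Bb is the chord's 7th.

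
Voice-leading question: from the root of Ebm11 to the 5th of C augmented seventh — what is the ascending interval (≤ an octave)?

augmented third

The root of Ebm11 is Eb; the 5th of C augmented seventh is G#.
3 letter names make it a third; at 5 semitones (a half step wider than major) the quality is augmented.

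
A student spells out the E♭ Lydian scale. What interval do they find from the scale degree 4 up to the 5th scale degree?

minor second

Spelling the E♭ Lydian scale: E♭ F G A B♭ C D.
That puts A below B♭.
From A to B♭: 1 semitone over a second = minor.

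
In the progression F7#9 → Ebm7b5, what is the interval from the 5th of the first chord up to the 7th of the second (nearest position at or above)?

The 5th of F7#9 is C; the 7th of Ebm7b5 is Db.
C up to Db is 1 semitone, a half step narrower than a major second, so the interval is minor.

minor second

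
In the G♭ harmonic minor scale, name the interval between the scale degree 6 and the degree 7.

Spelling the G♭ harmonic minor scale: G♭ A♭ B𝄫 C♭ D♭ E𝄫 F.
So we need the interval from E𝄫 up to F.
E𝄫 up to F is 3 semitones, a half step wider than a major second, so the interval is augmented.

augmented second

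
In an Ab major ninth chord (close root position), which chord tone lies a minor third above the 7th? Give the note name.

Bb

The chord tones of Abmaj9 are Ab–C–Eb–G–Bb.
The 7th is G. A minor third above G is Bb.
Bb is the chord's 9th.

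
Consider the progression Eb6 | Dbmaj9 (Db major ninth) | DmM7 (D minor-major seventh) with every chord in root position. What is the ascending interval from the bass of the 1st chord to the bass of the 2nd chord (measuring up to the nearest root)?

The roots are Eb and Db.
From Eb to Db: 10 semitones over a seventh = minor.

minor seventh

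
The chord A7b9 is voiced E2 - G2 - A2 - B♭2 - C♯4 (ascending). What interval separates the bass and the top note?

major 13th

The outer voices are E2 and C♯4.
From E to C♯ is 21 semitones, exactly the major thirteenth.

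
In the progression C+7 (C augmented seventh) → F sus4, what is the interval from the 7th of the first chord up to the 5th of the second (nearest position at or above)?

The 7th of C+7 (C augmented seventh) is Bb; the 5th of F sus4 is C.
From Bb to C is 2 semitones, exactly the major second.

major 2nd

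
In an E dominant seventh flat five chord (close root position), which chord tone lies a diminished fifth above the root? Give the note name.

Bb

E dominant seventh flat five: E, G#, Bb, D.
The root is E. A diminished fifth above E is Bb.
Bb is the chord's 5th.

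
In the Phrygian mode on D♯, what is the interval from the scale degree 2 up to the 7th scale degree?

Spelling the Phrygian mode on D♯: D♯ E F♯ G♯ A♯ B C♯.
So we need the interval from E up to C♯.
Counting 6 letters and 9 half steps from E gives a major sixth.

M6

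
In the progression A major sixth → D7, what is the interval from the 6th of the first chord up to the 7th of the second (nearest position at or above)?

The 6th of A major sixth is F#; the 7th of D7 is C.
F# up to C is 6 semitones, a half step narrower than a perfect fifth, so the interval is diminished.

diminished fifth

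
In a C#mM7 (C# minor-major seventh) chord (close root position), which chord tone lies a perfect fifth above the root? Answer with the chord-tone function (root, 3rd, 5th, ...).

Spelling the chord: C#–E–G#–B#.
The root is C#. A perfect fifth above C# is G#.
G# is the chord's 5th.

5th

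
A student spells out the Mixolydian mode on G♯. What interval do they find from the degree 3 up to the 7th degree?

d5

Spelling the Mixolydian mode on G♯: G♯ A♯ B♯ C♯ D♯ E♯ F♯.
So we need the interval from B♯ up to F♯.
From B♯ to F♯: 6 semitones over a fifth = diminished.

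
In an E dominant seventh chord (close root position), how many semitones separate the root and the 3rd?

E7: E-G#-B-D.
E to G# is a major third: 4 semitones.

4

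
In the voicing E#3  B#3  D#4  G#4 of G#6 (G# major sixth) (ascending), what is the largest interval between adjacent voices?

Adjacent intervals: E#3→B#3 = perfect fifth; B#3→D#4 = minor third; D#4→G#4 = perfect fourth.
The largest is E#3 to B#3, a perfect fifth (7 semitones).

perfect fifth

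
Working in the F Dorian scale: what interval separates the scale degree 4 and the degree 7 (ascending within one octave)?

The scale runs F G Ab Bb C D Eb.
So we need the interval from Bb up to Eb.
Bb up to Eb spans 4 letter names and 5 semitones — a perfect fourth.

P4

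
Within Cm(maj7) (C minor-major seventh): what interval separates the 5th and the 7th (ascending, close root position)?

Cm(maj7) (C minor-major seventh) is spelled C–E♭–G–B.
So we need the interval from G up to B.
G up to B spans 3 letter names and 4 semitones — a major third.

M3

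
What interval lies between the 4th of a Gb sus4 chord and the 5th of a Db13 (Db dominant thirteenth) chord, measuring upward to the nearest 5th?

Gb sus4 has Cb as its 4th, and Db13 (Db dominant thirteenth) has Ab as its 5th.
Counting 6 letters and 9 half steps from Cb gives a major sixth.

major sixth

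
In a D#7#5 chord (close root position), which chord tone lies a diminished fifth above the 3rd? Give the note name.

C#

Spelling the chord: D#, F##, A##, C#.
The 3rd is F##. A diminished fifth above F## is C#.
C# is the chord's 7th.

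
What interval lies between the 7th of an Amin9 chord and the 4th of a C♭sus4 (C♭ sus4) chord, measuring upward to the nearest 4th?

diminished seventh

The 7th of Amin9 is G; the 4th of C♭sus4 (C♭ sus4) is F♭.
G up to F♭ is 9 semitones, a whole step narrower than a major seventh, so the interval is diminished.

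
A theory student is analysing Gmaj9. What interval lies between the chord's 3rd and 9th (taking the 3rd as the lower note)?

Gmaj9 (G major ninth): G B D F# A.
So we need the interval from B up to A.
From B to A: 10 semitones over a seventh = minor.

minor 7th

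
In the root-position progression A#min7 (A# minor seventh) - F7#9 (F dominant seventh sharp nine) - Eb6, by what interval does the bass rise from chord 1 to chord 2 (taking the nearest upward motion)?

diminished sixth

The roots are A# and F.
From A# to F: 7 semitones over a sixth = diminished.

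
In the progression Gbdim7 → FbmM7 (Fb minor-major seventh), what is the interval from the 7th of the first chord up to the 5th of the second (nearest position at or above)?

augmented fifth

The 7th of Gbdim7 is Fbb; the 5th of FbmM7 (Fb minor-major seventh) is Cb.
From Fbb to Cb: 8 semitones over a fifth = augmented.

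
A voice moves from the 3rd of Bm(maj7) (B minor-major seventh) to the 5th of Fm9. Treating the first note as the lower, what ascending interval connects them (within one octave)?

Bm(maj7) (B minor-major seventh) has D as its 3rd, and Fm9 has C as its 5th.
7 letter names make it a seventh; at 10 semitones (a half step narrower than major) the quality is minor.

minor 7th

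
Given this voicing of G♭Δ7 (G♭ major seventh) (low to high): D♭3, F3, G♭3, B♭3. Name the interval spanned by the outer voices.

The outer voices are D♭3 and B♭3.
D♭ up to B♭ spans 6 letter names and 9 semitones — a major sixth.

major sixth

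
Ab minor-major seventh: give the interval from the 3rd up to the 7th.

augmented 5th

Spelling the chord: Ab-Cb-Eb-G.
The 3rd is Cb and the 7th is G.
5 letter names make it a fifth; at 8 semitones (a half step wider than perfect) the quality is augmented.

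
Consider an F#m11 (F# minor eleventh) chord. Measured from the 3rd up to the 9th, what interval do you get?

Spelling the chord: F#-A-C#-E-G#-B.
The 3rd is A and the 9th is G#.
Counting 7 letters and 11 half steps from A gives a major seventh.

major seventh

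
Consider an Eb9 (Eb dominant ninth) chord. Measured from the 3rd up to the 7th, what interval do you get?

Spelling the chord: Eb-G-Bb-Db-F.
So we need the interval from G up to Db.
From G to Db: 6 semitones over a fifth = diminished.
That tritone between 3rd and 7th is what gives the dominant seventh its pull toward resolution.

d5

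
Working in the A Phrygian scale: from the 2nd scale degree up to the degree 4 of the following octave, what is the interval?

major tenth

A phrygian: A Bb C D E F G.
That puts Bb below D.
Counting 10 letters and 16 half steps from Bb gives a major tenth.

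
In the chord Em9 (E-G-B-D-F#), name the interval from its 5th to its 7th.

So we need the interval from B up to D.
B up to D is 3 semitones, a half step narrower than a major third, so the interval is minor.

minor 3rd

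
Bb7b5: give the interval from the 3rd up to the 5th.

diminished third

Spelling the chord: Bb–D–Fb–Ab.
That puts D below Fb.
3 letter names make it a third; at 2 semitones (a whole step narrower than major) the quality is diminished.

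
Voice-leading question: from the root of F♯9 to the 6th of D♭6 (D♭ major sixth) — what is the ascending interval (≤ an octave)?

F♯9 has F♯ as its root, and D♭6 (D♭ major sixth) has B♭ as its 6th.
From F♯ to B♭: 4 semitones over a fourth = diminished.

diminished fourth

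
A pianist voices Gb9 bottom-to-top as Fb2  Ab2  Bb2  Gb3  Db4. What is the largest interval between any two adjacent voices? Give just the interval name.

Adjacent intervals: Fb2→Ab2 = major third; Ab2→Bb2 = major second; Bb2→Gb3 = minor sixth; Gb3→Db4 = perfect fifth.
The largest is Bb2 to Gb3, a minor sixth (8 semitones).

minor 6th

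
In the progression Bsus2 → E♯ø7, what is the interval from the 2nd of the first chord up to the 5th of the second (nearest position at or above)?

minor seventh

Bsus2 has C♯ as its 2nd, and E♯ø7 has B as its 5th.
From C♯ to B: 10 semitones over a seventh = minor.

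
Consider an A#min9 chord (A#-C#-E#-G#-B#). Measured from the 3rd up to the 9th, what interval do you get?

major seventh

3rd = C#; 9th = B#.
Counting 7 letters and 11 half steps from C# gives a major seventh.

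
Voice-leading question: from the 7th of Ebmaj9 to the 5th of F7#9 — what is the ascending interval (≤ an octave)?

The 7th of Ebmaj9 is D; the 5th of F7#9 is C.
7 letter names make it a seventh; at 10 semitones (a half step narrower than major) the quality is minor.

minor 7th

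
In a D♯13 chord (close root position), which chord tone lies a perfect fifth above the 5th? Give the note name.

Spelling the chord: D♯-F𝄪-A♯-C♯-E♯-B♯.
The 5th is A♯. A perfect fifth above A♯ is E♯.
E♯ is the chord's 9th.

E#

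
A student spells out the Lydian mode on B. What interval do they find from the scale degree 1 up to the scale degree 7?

B lydian: B C# D# E# F# G# A#.
Scale degree 1 = B; degree 7 = A#.
From B to A# is 11 semitones, exactly the major seventh.

major seventh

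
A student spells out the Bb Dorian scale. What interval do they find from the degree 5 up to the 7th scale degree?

Spelling the Bb Dorian scale: Bb C Db Eb F G Ab.
So we need the interval from F up to Ab.
From F to Ab: 3 semitones over a third = minor.

minor third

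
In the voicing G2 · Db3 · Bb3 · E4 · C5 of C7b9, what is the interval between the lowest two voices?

diminished fifth

Those voices are G2 and Db3.
5 letter names make it a fifth; at 6 semitones (a half step narrower than perfect) the quality is diminished.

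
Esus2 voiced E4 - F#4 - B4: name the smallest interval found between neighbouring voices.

Adjacent intervals: E4→F#4 = major second; F#4→B4 = perfect fourth.
The smallest is E4 to F#4, a major second (2 semitones).

major second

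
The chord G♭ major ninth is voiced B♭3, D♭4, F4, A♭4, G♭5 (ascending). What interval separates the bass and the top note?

minor 13th

The outer voices are B♭3 and G♭5.
B♭ up to G♭ is 20 semitones, a half step narrower than a major thirteenth, so the interval is minor.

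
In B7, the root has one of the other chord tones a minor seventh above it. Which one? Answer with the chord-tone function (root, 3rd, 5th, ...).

Spelling the chord: B, D#, F#, A.
The root is B. A minor seventh above B is A.
A is the chord's 7th.

7th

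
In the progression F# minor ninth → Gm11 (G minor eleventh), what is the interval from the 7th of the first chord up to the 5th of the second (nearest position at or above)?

minor seventh

F# minor ninth has E as its 7th, and Gm11 (G minor eleventh) has D as its 5th.
E up to D is 10 semitones, a half step narrower than a major seventh, so the interval is minor.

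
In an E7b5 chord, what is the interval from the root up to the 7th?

minor seventh

E7b5 is spelled E, G#, Bb, D.
That puts E below D.
From E to D: 10 semitones over a seventh = minor.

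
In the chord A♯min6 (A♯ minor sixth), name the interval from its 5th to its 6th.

major second

A♯min6: A♯-C♯-E♯-F𝄪.
5th = E♯; 6th = F𝄪.
Counting 2 letters and 2 half steps from E♯ gives a major second.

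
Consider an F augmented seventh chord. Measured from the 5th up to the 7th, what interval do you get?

F augmented seventh: F-A-C♯-E♭.
The 5th is C♯ and the 7th is E♭.
3 letter names make it a third; at 2 semitones (a whole step narrower than major) the quality is diminished.

diminished third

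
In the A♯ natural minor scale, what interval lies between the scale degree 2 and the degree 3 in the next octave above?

Spelling the A♯ natural minor scale: A♯ B♯ C♯ D♯ E♯ F♯ G♯.
Scale degree 2 = B♯; 3rd scale degree (up an octave) = C♯.
9 letter names make it a ninth; at 13 semitones (a half step narrower than major) the quality is minor.

minor ninth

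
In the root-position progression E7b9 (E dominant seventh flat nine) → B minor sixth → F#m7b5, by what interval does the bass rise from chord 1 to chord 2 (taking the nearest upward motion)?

perfect fifth

The roots are E and B.
From E to B is 7 semitones, exactly the perfect fifth.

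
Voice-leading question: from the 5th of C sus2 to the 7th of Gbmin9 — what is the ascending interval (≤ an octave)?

diminished seventh

The 5th of C sus2 is G; the 7th of Gbmin9 is Fb.
G up to Fb is 9 semitones, a whole step narrower than a major seventh, so the interval is diminished.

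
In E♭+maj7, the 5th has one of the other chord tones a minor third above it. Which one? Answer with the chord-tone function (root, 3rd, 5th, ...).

7th

The chord tones of E♭+maj7 are E♭-G-B-D.
The 5th is B. A minor third above B is D.
D is the chord's 7th.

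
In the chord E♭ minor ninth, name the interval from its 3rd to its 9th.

E♭m9: E♭-G♭-B♭-D♭-F.
3rd = G♭; 9th = F.
From G♭ to F is 11 semitones, exactly the major seventh.

M7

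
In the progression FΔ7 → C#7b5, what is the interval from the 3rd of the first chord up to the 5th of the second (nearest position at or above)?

m7

The 3rd of FΔ7 is A; the 5th of C#7b5 is G.
From A to G: 10 semitones over a seventh = minor.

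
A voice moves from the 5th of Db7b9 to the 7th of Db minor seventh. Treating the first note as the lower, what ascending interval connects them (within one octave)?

The 5th of Db7b9 is Ab; the 7th of Db minor seventh is Cb.
3 letter names make it a third; at 3 semitones (a half step narrower than major) the quality is minor.

minor third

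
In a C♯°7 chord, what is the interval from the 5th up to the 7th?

C♯°7: C♯-E-G-B♭.
5th = G; 7th = B♭.
G up to B♭ is 3 semitones, a half step narrower than a major third, so the interval is minor.

minor 3rd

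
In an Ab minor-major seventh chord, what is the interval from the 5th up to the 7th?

The chord tones of AbmM7 are Ab Cb Eb G.
So we need the interval from Eb up to G.
Eb up to G spans 3 letter names and 4 semitones — a major third.

major third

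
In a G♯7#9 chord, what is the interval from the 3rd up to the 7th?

G♯ dominant seventh sharp nine is spelled G♯ B♯ D♯ F♯ A𝄪.
That puts B♯ below F♯.
5 letter names make it a fifth; at 6 semitones (a half step narrower than perfect) the quality is diminished.

diminished 5th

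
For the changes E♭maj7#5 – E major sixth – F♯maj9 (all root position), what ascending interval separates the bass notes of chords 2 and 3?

major 2nd

The roots are E and F♯.
Counting 2 letters and 2 half steps from E gives a major second.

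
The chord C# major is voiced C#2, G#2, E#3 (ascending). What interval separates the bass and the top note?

The outer voices are C#2 and E#3.
C# up to E# spans 10 letter names and 16 semitones — a major tenth.

major tenth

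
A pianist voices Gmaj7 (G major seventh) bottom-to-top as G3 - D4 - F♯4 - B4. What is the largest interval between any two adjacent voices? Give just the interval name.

P5

Adjacent intervals: G3→D4 = perfect fifth; D4→F♯4 = major third; F♯4→B4 = perfect fourth.
The largest is G3 to D4, a perfect fifth (7 semitones).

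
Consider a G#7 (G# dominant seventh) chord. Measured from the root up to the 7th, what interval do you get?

minor seventh

G#7 is spelled G#, B#, D#, F#.
That puts G# below F#.
From G# to F#: 10 semitones over a seventh = minor.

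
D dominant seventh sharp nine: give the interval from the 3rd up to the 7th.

d5

The chord tones of D7#9 are D–F#–A–C–E#.
The 3rd is F# and the 7th is C.
From F# to C: 6 semitones over a fifth = diminished.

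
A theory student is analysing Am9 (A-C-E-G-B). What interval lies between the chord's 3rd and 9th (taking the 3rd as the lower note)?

So we need the interval from C up to B.
C up to B spans 7 letter names and 11 semitones — a major seventh.

major seventh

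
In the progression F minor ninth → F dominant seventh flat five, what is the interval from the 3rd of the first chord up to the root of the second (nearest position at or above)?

F minor ninth has Ab as its 3rd, and F dominant seventh flat five has F as its root.
From Ab to F is 9 semitones, exactly the major sixth.

major sixth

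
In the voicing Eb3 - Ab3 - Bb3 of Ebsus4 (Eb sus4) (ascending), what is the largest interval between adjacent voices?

Adjacent intervals: Eb3→Ab3 = perfect fourth; Ab3→Bb3 = major second.
The largest is Eb3 to Ab3, a perfect fourth (5 semitones).

P4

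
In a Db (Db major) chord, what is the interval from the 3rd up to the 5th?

The chord tones of Db major are Db-F-Ab.
So we need the interval from F up to Ab.
3 letter names make it a third; at 3 semitones (a half step narrower than major) the quality is minor.

minor third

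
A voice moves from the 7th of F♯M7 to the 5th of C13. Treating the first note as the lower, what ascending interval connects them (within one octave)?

d3

The 7th of F♯M7 is E♯; the 5th of C13 is G.
E♯ up to G is 2 semitones, a whole step narrower than a major third, so the interval is diminished.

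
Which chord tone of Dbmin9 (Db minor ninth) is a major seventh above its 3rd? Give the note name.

Eb

Dbmin9 is spelled Db-Fb-Ab-Cb-Eb.
The 3rd is Fb. A major seventh above Fb is Eb.
Eb is the chord's 9th.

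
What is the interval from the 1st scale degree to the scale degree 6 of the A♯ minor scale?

The scale runs A♯ B♯ C♯ D♯ E♯ F♯ G♯.
So we need the interval from A♯ up to F♯.
6 letter names make it a sixth; at 8 semitones (a half step narrower than major) the quality is minor.

minor 6th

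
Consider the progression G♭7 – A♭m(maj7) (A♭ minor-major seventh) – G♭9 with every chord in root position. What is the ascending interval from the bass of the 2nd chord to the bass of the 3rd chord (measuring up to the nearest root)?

m7

The roots are A♭ and G♭.
7 letter names make it a seventh; at 10 semitones (a half step narrower than major) the quality is minor.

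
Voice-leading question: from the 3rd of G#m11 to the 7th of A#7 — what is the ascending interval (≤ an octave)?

M6

G#m11 has B as its 3rd, and A#7 has G# as its 7th.
Counting 6 letters and 9 half steps from B gives a major sixth.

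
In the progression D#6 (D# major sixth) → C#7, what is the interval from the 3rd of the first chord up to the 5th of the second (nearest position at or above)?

D#6 (D# major sixth) has F## as its 3rd, and C#7 has G# as its 5th.
From F## to G#: 1 semitone over a second = minor.

minor second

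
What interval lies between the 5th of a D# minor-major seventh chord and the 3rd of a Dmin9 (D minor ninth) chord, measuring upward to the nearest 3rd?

The 5th of D# minor-major seventh is A#; the 3rd of Dmin9 (D minor ninth) is F.
From A# to F: 7 semitones over a sixth = diminished.

diminished 6th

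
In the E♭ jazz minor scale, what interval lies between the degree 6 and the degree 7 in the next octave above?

Spelling the E♭ jazz minor scale: E♭ F G♭ A♭ B♭ C D.
The degree 6 is C and the scale degree 7 (up an octave) is D.
C up to D spans 9 letter names and 14 semitones — a major ninth.

major ninth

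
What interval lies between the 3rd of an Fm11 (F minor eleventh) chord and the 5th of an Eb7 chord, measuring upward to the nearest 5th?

Fm11 (F minor eleventh) has Ab as its 3rd, and Eb7 has Bb as its 5th.
Ab up to Bb spans 2 letter names and 2 semitones — a major second.

major 2nd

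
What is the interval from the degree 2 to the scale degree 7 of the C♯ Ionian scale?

The scale runs C♯ D♯ E♯ F♯ G♯ A♯ B♯.
So we need the interval from D♯ up to B♯.
Counting 6 letters and 9 half steps from D♯ gives a major sixth.

major 6th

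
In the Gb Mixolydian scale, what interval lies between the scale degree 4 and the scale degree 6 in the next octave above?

major 10th

Gb mixolydian: Gb Ab Bb Cb Db Eb Fb.
That puts Cb below Eb.
Cb up to Eb spans 10 letter names and 16 semitones — a major tenth.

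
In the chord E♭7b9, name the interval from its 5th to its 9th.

E♭ dominant seventh flat nine is spelled E♭-G-B♭-D♭-F♭.
5th = B♭; 9th = F♭.
B♭ up to F♭ is 6 semitones, a half step narrower than a perfect fifth, so the interval is diminished.

diminished 5th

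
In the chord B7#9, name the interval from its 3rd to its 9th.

B7#9: B D# F# A C##.
So we need the interval from D# up to C##.
Counting 7 letters and 11 half steps from D# gives a major seventh.

M7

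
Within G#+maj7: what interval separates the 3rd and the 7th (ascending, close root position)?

perfect fifth

G#+maj7 is spelled G#, B#, D##, F##.
3rd = B#; 7th = F##.
Counting 5 letters and 7 half steps from B# gives a perfect fifth.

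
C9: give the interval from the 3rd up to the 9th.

C dominant ninth: C-E-G-Bb-D.
So we need the interval from E up to D.
From E to D: 10 semitones over a seventh = minor.

m7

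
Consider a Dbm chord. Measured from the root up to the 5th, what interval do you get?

perfect fifth

The chord tones of Dbmin are Db–Fb–Ab.
That puts Db below Ab.
From Db to Ab is 7 semitones, exactly the perfect fifth.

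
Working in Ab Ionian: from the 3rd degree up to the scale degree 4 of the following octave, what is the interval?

Ab major: Ab Bb C Db Eb F G.
So we need the interval from C up to Db.
From C to Db: 13 semitones over a ninth = minor.

m9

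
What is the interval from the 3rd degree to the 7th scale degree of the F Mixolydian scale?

diminished 5th

Spelling the F Mixolydian scale: F G A B♭ C D E♭.
So we need the interval from A up to E♭.
5 letter names make it a fifth; at 6 semitones (a half step narrower than perfect) the quality is diminished.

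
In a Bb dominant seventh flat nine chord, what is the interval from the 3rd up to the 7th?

diminished fifth

Bb7b9 (Bb dominant seventh flat nine) is spelled Bb D F Ab Cb.
3rd = D; 7th = Ab.
From D to Ab: 6 semitones over a fifth = diminished.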